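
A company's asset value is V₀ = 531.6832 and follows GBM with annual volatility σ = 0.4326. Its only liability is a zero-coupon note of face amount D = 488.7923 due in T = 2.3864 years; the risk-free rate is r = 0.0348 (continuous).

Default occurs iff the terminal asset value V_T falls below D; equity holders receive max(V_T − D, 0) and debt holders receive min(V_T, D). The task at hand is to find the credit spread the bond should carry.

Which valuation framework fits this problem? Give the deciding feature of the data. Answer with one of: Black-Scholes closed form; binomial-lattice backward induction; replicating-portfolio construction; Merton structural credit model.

Key observation: the question is about default risk generated by asset-value dynamics against a debt face of 488.7923 — the structural framework prices exactly that.

framework: Merton structural credit model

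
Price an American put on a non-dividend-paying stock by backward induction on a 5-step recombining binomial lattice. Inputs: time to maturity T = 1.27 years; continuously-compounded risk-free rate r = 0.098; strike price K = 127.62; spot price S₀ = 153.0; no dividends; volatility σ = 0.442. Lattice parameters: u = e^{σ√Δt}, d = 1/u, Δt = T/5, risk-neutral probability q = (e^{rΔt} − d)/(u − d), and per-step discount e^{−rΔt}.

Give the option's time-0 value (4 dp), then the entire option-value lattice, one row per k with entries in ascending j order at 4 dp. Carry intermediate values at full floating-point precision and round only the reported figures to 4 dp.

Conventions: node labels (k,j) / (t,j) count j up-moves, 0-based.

Δt=0.25400, u=1.24952, d=0.80031, q=0.50065, disc=e^(-rΔt)=0.97542
k=5 terminal: V=max(K-S,0) → 77.3890 49.1940 5.1732 0.0000 0.0000 0.0000
k=4: j=0 S=62.7648 intr=64.8552 cont=61.7177 V=64.8552[EX]; j=1 S=97.9950 intr=29.6250 cont=26.4875 V=29.6250[EX]; j=2 S=153.0000 intr=0.0000 cont=2.5197 V=2.5197[hold]; j=3 S=238.8797 intr=0.0000 cont=0.0000 V=0.0000[hold]; j=4 S=372.9640 intr=0.0000 cont=0.0000 V=0.0000[hold]
k=3: j=0 S=78.4260 intr=49.1940 cont=46.0565 V=49.1940[EX]; j=1 S=122.4468 intr=5.1732 cont=15.6602 V=15.6602[hold]; j=2 S=191.1768 intr=0.0000 cont=1.2273 V=1.2273[hold]; j=3 S=298.4854 intr=0.0000 cont=0.0000 V=0.0000[hold]
k=2: j=0 S=97.9950 intr=29.6250 cont=31.6087 V=31.6087[hold]; j=1 S=153.0000 intr=0.0000 cont=8.2270 V=8.2270[hold]; j=2 S=238.8797 intr=0.0000 cont=0.5978 V=0.5978[hold]
k=1: j=0 S=122.4468 intr=5.1732 cont=19.4135 V=19.4135[hold]; j=1 S=191.1768 intr=0.0000 cont=4.2991 V=4.2991[hold]
k=0: j=0 S=153.0000 intr=0.0000 cont=11.5553 V=11.5553[hold]

price = 11.5553
tree:
11.5553
19.4135 4.2991
31.6087 8.2270 0.5978
49.1940 15.6602 1.2273 0.0000
64.8552 29.6250 2.5197 0.0000 0.0000
77.3890 49.1940 5.1732 0.0000 0.0000 0.0000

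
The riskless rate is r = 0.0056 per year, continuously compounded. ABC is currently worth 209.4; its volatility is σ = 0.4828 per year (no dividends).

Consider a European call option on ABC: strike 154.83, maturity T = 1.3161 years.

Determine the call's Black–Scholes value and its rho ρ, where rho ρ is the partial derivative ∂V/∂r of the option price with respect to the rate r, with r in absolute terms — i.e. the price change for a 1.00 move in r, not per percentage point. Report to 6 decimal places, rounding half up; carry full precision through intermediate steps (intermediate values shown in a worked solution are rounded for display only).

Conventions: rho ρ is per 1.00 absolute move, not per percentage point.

σ√T = 0.4828·√1.3161 = 0.553875
d₁ = (ln(S/K) + (r+σ²/2)T) / (σ√T) = (ln(209.4/154.83) + (0.0056+0.4828²/2)·1.3161) / 0.553875 = (0.301919 + 0.160759) / 0.553875 = 0.835346
d₂ = d₁ − σ√T = 0.835346 − 0.553875 = 0.281471
e^{−rT} = 0.992657
N(d₁) = 0.798239,  N(d₂) = 0.610826
Call price V = S·N(d₁) − K·e^{−rT}·N(d₂) = 167.151174 − 93.879664 = 73.271510
ρ = K·T·e^{−rT}·N(d₂) = 123.555026

price = 73.271510
ρ = 123.555026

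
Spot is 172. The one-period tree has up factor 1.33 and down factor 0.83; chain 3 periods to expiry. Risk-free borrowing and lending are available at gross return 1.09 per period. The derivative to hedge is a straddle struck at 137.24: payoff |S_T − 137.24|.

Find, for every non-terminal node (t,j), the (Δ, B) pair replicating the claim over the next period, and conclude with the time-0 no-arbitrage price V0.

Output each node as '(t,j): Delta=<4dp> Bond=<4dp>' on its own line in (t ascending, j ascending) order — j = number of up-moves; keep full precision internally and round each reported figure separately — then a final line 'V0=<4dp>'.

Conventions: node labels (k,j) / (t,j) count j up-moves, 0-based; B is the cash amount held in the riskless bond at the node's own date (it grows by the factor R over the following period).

(0,0): Delta=0.8246 Bond=-69.1631
(1,0): Delta=0.5201 Bond=-31.9197
(1,1): Delta=1.0000 Bond=-115.5122
(2,0): Delta=-0.3129 Bond=63.9164
(2,1): Delta=1.0000 Bond=-125.9083
(2,2): Delta=1.0000 Bond=-125.9083
V0=72.6682

Under the risk-neutral measure, an up-move has probability p* = (R−d)/(u−d) = 0.5200 and values discount at R = 1.09.
Terminal payoffs: V(3,0)=38.8926, V(3,1)=20.3528, V(3,2)=115.2882, V(3,3)=267.4136
Node (2,0) S=118.4908: V=(p*·20.3528+(1−p*)·38.8926)/1.09=26.8366; Δ=(20.3528−38.8926)/(157.5928−98.3474)=-0.3129; B=V−Δ·S=63.9164
Node (2,1) S=189.8708: V=(p*·115.2882+(1−p*)·20.3528)/1.09=63.9625; Δ=(115.2882−20.3528)/(252.5282−157.5928)=1.0000; B=V−Δ·S=-125.9083
Node (2,2) S=304.2508: V=(p*·267.4136+(1−p*)·115.2882)/1.09=178.3425; Δ=(267.4136−115.2882)/(404.6536−252.5282)=1.0000; B=V−Δ·S=-125.9083
Node (1,0) S=142.7600: V=(p*·63.9625+(1−p*)·26.8366)/1.09=42.3322; Δ=(63.9625−26.8366)/(189.8708−118.4908)=0.5201; B=V−Δ·S=-31.9197
Node (1,1) S=228.7600: V=(p*·178.3425+(1−p*)·63.9625)/1.09=113.2478; Δ=(178.3425−63.9625)/(304.2508−189.8708)=1.0000; B=V−Δ·S=-115.5122
Node (0,0) S=172.0000: V=(p*·113.2478+(1−p*)·42.3322)/1.09=72.6682; Δ=(113.2478−42.3322)/(228.7600−142.7600)=0.8246; B=V−Δ·S=-69.1631
Check: Δ(0,0)·S0 + B(0,0) = 72.6682 = V0.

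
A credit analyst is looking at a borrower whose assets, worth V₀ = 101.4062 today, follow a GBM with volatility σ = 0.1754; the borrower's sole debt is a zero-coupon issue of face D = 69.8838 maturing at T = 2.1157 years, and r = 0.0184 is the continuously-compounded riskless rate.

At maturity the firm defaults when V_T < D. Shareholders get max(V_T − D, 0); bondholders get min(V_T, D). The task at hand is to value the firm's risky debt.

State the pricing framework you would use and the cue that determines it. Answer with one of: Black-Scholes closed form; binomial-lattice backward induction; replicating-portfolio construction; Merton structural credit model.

framework: Merton structural credit model

Key observation: the data describe a firm's assets (V₀ = 101.4062, GBM) and a single zero-coupon debt of face 69.8838, so credit quantities follow from equity-as-call in the structural model.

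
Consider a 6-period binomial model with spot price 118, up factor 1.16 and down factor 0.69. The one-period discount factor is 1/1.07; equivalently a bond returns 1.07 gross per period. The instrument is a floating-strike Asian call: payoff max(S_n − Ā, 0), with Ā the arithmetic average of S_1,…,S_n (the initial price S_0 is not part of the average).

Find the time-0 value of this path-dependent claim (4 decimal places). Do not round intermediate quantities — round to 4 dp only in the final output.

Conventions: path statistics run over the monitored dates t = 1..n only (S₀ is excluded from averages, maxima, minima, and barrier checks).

Under the martingale measure an up-move has probability p* = 0.8085; value the claim as the probability-weighted average of per-path payoffs, discounted 6 periods at R = 1.07.
Enumerate all 2^6 = 64 price paths (U = up ×1.16, D = down ×0.69); each path with k up-moves has probability p*^k·(1−p*)^(6−k).
DDDDDD: Ā=39.0502, payoff=0.0000, prob=0.000049
UDDDDD: Ā=65.6495, payoff=0.0000, prob=0.000208
DUDDDD: Ā=56.4062, payoff=0.0000, prob=0.000208
UUDDDD: Ā=94.8278, payoff=0.0000, prob=0.000879
DDUDDD: Ā=50.0283, payoff=0.0000, prob=0.000208
UDUDDD: Ā=84.1056, payoff=0.0000, prob=0.000879
DUUDDD: Ā=74.8622, payoff=0.0000, prob=0.000879
UUUDDD: Ā=125.8554, payoff=0.0000, prob=0.003711
DDDUDD: Ā=45.6276, payoff=0.0000, prob=0.000208
UDDUDD: Ā=76.7072, payoff=0.0000, prob=0.000879
DUDUDD: Ā=67.4639, payoff=0.0000, prob=0.000879
UUDUDD: Ā=113.4175, payoff=0.0000, prob=0.003711
DDUUDD: Ā=61.0860, payoff=0.0000, prob=0.000879
UDUUDD: Ā=102.6953, payoff=0.0000, prob=0.003711
DUUUDD: Ā=93.4519, payoff=0.0000, prob=0.003711
UUUUDD: Ā=157.1076, payoff=0.0000, prob=0.015669
DDDDUD: Ā=42.5910, payoff=0.0000, prob=0.000208
UDDDUD: Ā=71.6023, payoff=0.0000, prob=0.000879
DUDDUD: Ā=62.3590, payoff=0.0000, prob=0.000879
UUDDUD: Ā=104.8354, payoff=0.0000, prob=0.003711
DDUDUD: Ā=55.9811, payoff=0.0000, prob=0.000879
UDUDUD: Ā=94.1132, payoff=0.0000, prob=0.003711
DUUDUD: Ā=84.8698, payoff=0.0000, prob=0.003711
UUUDUD: Ā=142.6797, payoff=0.0000, prob=0.015669
DDDUUD: Ā=51.5804, payoff=0.0000, prob=0.000879
UDDUUD: Ā=86.7148, payoff=0.0000, prob=0.003711
DUDUUD: Ā=77.4715, payoff=0.0000, prob=0.003711
UUDUUD: Ā=130.2419, payoff=0.0000, prob=0.015669
DDUUUD: Ā=71.0936, payoff=0.0000, prob=0.003711
UDUUUD: Ā=119.5196, payoff=0.0000, prob=0.015669
DUUUUD: Ā=110.2763, payoff=0.0000, prob=0.015669
UUUUUD: Ā=185.3920, payoff=0.0000, prob=0.066157
DDDDDU: Ā=40.4958, payoff=0.0000, prob=0.000208
UDDDDU: Ā=68.0800, payoff=0.0000, prob=0.000879
DUDDDU: Ā=58.8366, payoff=0.0000, prob=0.000879
UUDDDU: Ā=98.9138, payoff=0.0000, prob=0.003711
DDUDDU: Ā=52.4587, payoff=0.0000, prob=0.000879
UDUDDU: Ā=88.1915, payoff=0.0000, prob=0.003711
DUUDDU: Ā=78.9482, payoff=0.0000, prob=0.003711
UUUDDU: Ā=132.7245, payoff=0.0000, prob=0.015669
DDDUDU: Ā=48.0580, payoff=0.0000, prob=0.000879
UDDUDU: Ā=80.7931, payoff=0.0000, prob=0.003711
DUDUDU: Ā=71.5498, payoff=0.0000, prob=0.003711
UUDUDU: Ā=120.2866, payoff=0.0000, prob=0.015669
DDUUDU: Ā=65.1719, payoff=0.0000, prob=0.003711
UDUUDU: Ā=109.5644, payoff=0.0000, prob=0.015669
DUUUDU: Ā=100.3210, payoff=1.4003, prob=0.015669
UUUUDU: Ā=168.6557, payoff=2.3541, prob=0.066157
DDDDUU: Ā=45.0215, payoff=0.0000, prob=0.000879
UDDDUU: Ā=75.6883, payoff=0.0000, prob=0.003711
DUDDUU: Ā=66.4449, payoff=0.0000, prob=0.003711
UUDDUU: Ā=111.7045, payoff=0.0000, prob=0.015669
DDUDUU: Ā=60.0670, payoff=0.4396, prob=0.003711
UDUDUU: Ā=100.9823, payoff=0.7391, prob=0.015669
DUUDUU: Ā=91.7389, payoff=9.9824, prob=0.015669
UUUDUU: Ā=154.2278, payoff=16.7820, prob=0.066157
DDDUUU: Ā=55.6663, payoff=4.8404, prob=0.003711
UDDUUU: Ā=93.5839, payoff=8.1374, prob=0.015669
DUDUUU: Ā=84.3406, payoff=17.3808, prob=0.015669
UUDUUU: Ā=141.7900, payoff=29.2199, prob=0.066157
DDUUUU: Ā=77.9627, payoff=23.7587, prob=0.015669
UDUUUU: Ā=131.0677, payoff=39.9421, prob=0.066157
DUUUUU: Ā=121.8244, payoff=49.1855, prob=0.066157
UUUUUU: Ā=204.8062, payoff=82.6886, prob=0.279328
Price = Σ prob·payoff / R^6 = 33.174318 / 1.500730 = 22.1054

price = 22.1054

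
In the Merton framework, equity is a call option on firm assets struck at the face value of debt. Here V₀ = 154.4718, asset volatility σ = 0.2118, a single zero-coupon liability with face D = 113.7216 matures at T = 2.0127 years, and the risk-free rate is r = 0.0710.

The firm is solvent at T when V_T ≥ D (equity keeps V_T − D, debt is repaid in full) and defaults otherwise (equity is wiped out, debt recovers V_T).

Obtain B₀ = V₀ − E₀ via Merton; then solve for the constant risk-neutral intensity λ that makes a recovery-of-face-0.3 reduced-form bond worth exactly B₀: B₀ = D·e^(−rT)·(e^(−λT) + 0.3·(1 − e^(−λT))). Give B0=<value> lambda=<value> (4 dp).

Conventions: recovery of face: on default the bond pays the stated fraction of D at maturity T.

Work the structural quantities from V₀ = 154.4718 against face 113.7216:
d₁ = [ln(V₀/D) + (r + σ²/2)T] / (σ√T)
   = [ln(154.4718/113.7216) + (0.0710 + 0.5·0.2118²)·2.0127] / (0.2118·√2.0127)
   = [0.306258 + 0.188046] / 0.300480 = 1.645048
d₂ = d₁ − σ√T = 1.645048 − 0.300480 = 1.344568
N(d₁) = 0.950020,  N(d₂) = 0.910618,  e^(−rT) = 0.866839
E₀ = V₀·N(d₁) − D·e^(−rT)·N(d₂)
   = 154.4718·0.950020 − 113.7216·0.866839·0.910618 = 56.984124
B₀ = V₀ − E₀ = 154.4718 − 56.984124 = 97.487676
e^(−λT) = (B₀·e^(rT)/D − 0.3)/(1 − 0.3) = (97.4877·1.153616/113.7216 − 0.3)/0.7 = 0.98419460
λ = −ln(0.98419460)/2.0127 = 0.007916

B0=97.4877 lambda=0.0079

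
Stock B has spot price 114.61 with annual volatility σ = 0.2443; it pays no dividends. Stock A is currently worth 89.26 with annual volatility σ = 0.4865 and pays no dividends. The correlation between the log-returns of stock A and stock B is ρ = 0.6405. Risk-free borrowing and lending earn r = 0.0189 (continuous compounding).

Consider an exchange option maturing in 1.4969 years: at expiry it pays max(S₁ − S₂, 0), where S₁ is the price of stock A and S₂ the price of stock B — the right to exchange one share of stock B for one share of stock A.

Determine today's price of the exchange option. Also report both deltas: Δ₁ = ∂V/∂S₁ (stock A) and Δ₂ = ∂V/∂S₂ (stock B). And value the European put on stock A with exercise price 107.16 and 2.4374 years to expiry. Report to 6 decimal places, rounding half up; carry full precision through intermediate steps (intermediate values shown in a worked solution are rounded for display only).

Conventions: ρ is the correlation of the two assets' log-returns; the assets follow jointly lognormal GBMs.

exchange price = 8.628217
Δ1 = 0.379808
Δ2 = -0.220517
price(stock A put K=107.16) = 35.317876

σ_eff = √(σ₁² + σ₂² − 2ρσ₁σ₂) = √(0.4865² + 0.2443² − 2·0.6405·0.4865·0.2443) = 0.379625
d₁ = (ln(S₁/S₂) + (q₂ − q₁ + σ_eff²/2)T) / (σ_eff√T) = (ln(89.26/114.61) + (0.0 − 0.0 + 0.072058)·1.4969) / 0.464463 = -0.305984
d₂ = d₁ − σ_eff√T = -0.305984 − 0.464463 = -0.770448
N(d₁) = 0.379808,  N(d₂) = 0.220517
V = S₁·e^{−q₁T}·N(d₁) − S₂·e^{−q₂T}·N(d₂) = 33.901696 − 25.273479 = 8.628217
Δ₁ = e^{−q₁T}·N(d₁) = 0.379808;  Δ₂ = −e^{−q₂T}·N(d₂) = -0.220517
[vanilla: stock A put K=107.16]
σ√T = 0.4865·√2.4374 = 0.759532
d₁ = (ln(S/K) + (r+σ²/2)T) / (σ√T) = (ln(89.26/107.16) + (0.0189+0.4865²/2)·2.4374) / 0.759532 = (-0.182770 + 0.334512) / 0.759532 = 0.199783
d₂ = d₁ − σ√T = 0.199783 − 0.759532 = -0.559749
e^{−rT} = 0.954978
N(−d₁) = 0.420825,  N(−d₂) = 0.712175
price = K·e^{−rT}·N(−d₂) − S·N(−d₁) = 72.880716 − 37.562839 = 35.317876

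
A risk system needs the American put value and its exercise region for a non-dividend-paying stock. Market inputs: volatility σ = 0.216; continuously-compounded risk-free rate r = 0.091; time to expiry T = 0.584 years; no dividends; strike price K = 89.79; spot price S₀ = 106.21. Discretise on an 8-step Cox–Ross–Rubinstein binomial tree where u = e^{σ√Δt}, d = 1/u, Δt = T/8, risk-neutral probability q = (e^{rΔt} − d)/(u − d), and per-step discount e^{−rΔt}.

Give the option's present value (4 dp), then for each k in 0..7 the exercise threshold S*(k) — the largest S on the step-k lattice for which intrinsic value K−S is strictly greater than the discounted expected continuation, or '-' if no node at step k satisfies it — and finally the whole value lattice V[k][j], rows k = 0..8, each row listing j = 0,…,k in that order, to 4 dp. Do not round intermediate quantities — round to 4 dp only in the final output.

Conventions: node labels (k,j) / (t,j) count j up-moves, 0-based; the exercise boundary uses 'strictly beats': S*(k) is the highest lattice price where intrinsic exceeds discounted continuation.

Δt=0.07300  u=1.06010  d=0.94331  q=0.54249  discount=0.99338
step 8 (expiry): payoffs max(K−S,0) = 23.2011 14.9570 5.6924 0.0000 0.0000 0.0000 0.0000 0.0000 0.0000
step 7: (k=7,j=0): S=70.5907, K−S=19.1993, hold=18.6048 ⇒ V=19.1993 exercise | (k=7,j=1): S=79.3302, K−S=10.4598, hold=9.8653 ⇒ V=10.4598 exercise | (k=7,j=2): S=89.1516, K−S=0.6384, hold=2.5871 ⇒ V=2.5871 continue | (k=7,j=3): S=100.1890, K−S=0.0000, hold=0.0000 ⇒ V=0.0000 continue | (k=7,j=4): S=112.5929, K−S=0.0000, hold=0.0000 ⇒ V=0.0000 continue | (k=7,j=5): S=126.5324, K−S=0.0000, hold=0.0000 ⇒ V=0.0000 continue | (k=7,j=6): S=142.1977, K−S=0.0000, hold=0.0000 ⇒ V=0.0000 continue | (k=7,j=7): S=159.8024, K−S=0.0000, hold=0.0000 ⇒ V=0.0000 continue  boundary S*=79.3302
step 6: (k=6,j=0): S=74.8330, K−S=14.9570, hold=14.3625 ⇒ V=14.9570 exercise | (k=6,j=1): S=84.0976, K−S=5.6924, hold=6.1480 ⇒ V=6.1480 continue | (k=6,j=2): S=94.5093, K−S=0.0000, hold=1.1758 ⇒ V=1.1758 continue | (k=6,j=3): S=106.2100, K−S=0.0000, hold=0.0000 ⇒ V=0.0000 continue | (k=6,j=4): S=119.3593, K−S=0.0000, hold=0.0000 ⇒ V=0.0000 continue | (k=6,j=5): S=134.1365, K−S=0.0000, hold=0.0000 ⇒ V=0.0000 continue | (k=6,j=6): S=150.7433, K−S=0.0000, hold=0.0000 ⇒ V=0.0000 continue  boundary S*=74.8330
step 5: (k=5,j=0): S=79.3302, K−S=10.4598, hold=10.1109 ⇒ V=10.4598 exercise | (k=5,j=1): S=89.1516, K−S=0.6384, hold=3.4278 ⇒ V=3.4278 continue | (k=5,j=2): S=100.1890, K−S=0.0000, hold=0.5344 ⇒ V=0.5344 continue | (k=5,j=3): S=112.5929, K−S=0.0000, hold=0.0000 ⇒ V=0.0000 continue | (k=5,j=4): S=126.5324, K−S=0.0000, hold=0.0000 ⇒ V=0.0000 continue | (k=5,j=5): S=142.1977, K−S=0.0000, hold=0.0000 ⇒ V=0.0000 continue  boundary S*=79.3302
step 4: (k=4,j=0): S=84.0976, K−S=5.6924, hold=6.6011 ⇒ V=6.6011 continue | (k=4,j=1): S=94.5093, K−S=0.0000, hold=1.8459 ⇒ V=1.8459 continue | (k=4,j=2): S=106.2100, K−S=0.0000, hold=0.2429 ⇒ V=0.2429 continue | (k=4,j=3): S=119.3593, K−S=0.0000, hold=0.0000 ⇒ V=0.0000 continue | (k=4,j=4): S=134.1365, K−S=0.0000, hold=0.0000 ⇒ V=0.0000 continue  boundary S*=-
step 3: (k=3,j=0): S=89.1516, K−S=0.6384, hold=3.9948 ⇒ V=3.9948 continue | (k=3,j=1): S=100.1890, K−S=0.0000, hold=0.9698 ⇒ V=0.9698 continue | (k=3,j=2): S=112.5929, K−S=0.0000, hold=0.1104 ⇒ V=0.1104 continue | (k=3,j=3): S=126.5324, K−S=0.0000, hold=0.0000 ⇒ V=0.0000 continue  boundary S*=-
step 2: (k=2,j=0): S=94.5093, K−S=0.0000, hold=2.3382 ⇒ V=2.3382 continue | (k=2,j=1): S=106.2100, K−S=0.0000, hold=0.5002 ⇒ V=0.5002 continue | (k=2,j=2): S=119.3593, K−S=0.0000, hold=0.0502 ⇒ V=0.0502 continue  boundary S*=-
step 1: (k=1,j=0): S=100.1890, K−S=0.0000, hold=1.3323 ⇒ V=1.3323 continue | (k=1,j=1): S=112.5929, K−S=0.0000, hold=0.2544 ⇒ V=0.2544 continue  boundary S*=-
step 0: (k=0,j=0): S=106.2100, K−S=0.0000, hold=0.7426 ⇒ V=0.7426 continue  boundary S*=-

price = 0.7426
boundary = - - - - - 79.3302 74.8330 79.3302
tree:
0.7426
1.3323 0.2544
2.3382 0.5002 0.0502
3.9948 0.9698 0.1104 0.0000
6.6011 1.8459 0.2429 0.0000 0.0000
10.4598 3.4278 0.5344 0.0000 0.0000 0.0000
14.9570 6.1480 1.1758 0.0000 0.0000 0.0000 0.0000
19.1993 10.4598 2.5871 0.0000 0.0000 0.0000 0.0000 0.0000
23.2011 14.9570 5.6924 0.0000 0.0000 0.0000 0.0000 0.0000 0.0000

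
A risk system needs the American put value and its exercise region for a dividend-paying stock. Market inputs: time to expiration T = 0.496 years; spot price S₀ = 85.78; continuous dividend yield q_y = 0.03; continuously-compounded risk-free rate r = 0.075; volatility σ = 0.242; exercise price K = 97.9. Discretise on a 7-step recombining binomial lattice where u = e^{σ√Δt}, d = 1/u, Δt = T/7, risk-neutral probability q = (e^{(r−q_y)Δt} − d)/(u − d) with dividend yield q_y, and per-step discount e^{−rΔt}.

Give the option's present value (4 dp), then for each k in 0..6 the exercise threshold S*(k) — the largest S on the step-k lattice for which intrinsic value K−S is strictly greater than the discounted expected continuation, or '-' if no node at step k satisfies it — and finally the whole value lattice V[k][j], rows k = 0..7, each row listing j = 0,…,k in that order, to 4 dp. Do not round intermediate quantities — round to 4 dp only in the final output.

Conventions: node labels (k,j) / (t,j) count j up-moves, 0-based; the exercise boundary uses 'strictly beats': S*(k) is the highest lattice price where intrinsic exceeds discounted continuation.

Δt=0.07086, u=1.06654, d=0.93761, q=0.50867, disc=e^(-rΔt)=0.99470
k=7 terminal: V=max(K-S,0) → 43.2549 35.7410 27.1939 17.4716 6.4124 0.0000 0.0000 0.0000
k=6: j=0 S=58.2811 intr=39.6189 cont=39.2238 V=39.6189[EX]; j=1 S=66.2950 intr=31.6050 cont=31.2269 V=31.6050[EX]; j=2 S=75.4108 intr=22.4892 cont=22.1305 V=22.4892[EX]; j=3 S=85.7800 intr=12.1200 cont=11.7833 V=12.1200[EX]; j=4 S=97.5751 intr=0.3249 cont=3.1339 V=3.1339[hold]; j=5 S=110.9920 intr=0.0000 cont=0.0000 V=0.0000[hold]; j=6 S=126.2538 intr=0.0000 cont=0.0000 V=0.0000[hold]  S*(6)=85.7800
k=5: j=0 S=62.1590 intr=35.7410 cont=35.3541 V=35.7410[EX]; j=1 S=70.7061 intr=27.1939 cont=26.8251 V=27.1939[EX]; j=2 S=80.4284 intr=17.4716 cont=17.1235 V=17.4716[EX]; j=3 S=91.4876 intr=6.4124 cont=7.5090 V=7.5090[hold]; j=4 S=104.0675 intr=0.0000 cont=1.5316 V=1.5316[hold]; j=5 S=118.3772 intr=0.0000 cont=0.0000 V=0.0000[hold]  S*(5)=80.4284
k=4: j=0 S=66.2950 intr=31.6050 cont=31.2269 V=31.6050[EX]; j=1 S=75.4108 intr=22.4892 cont=22.1305 V=22.4892[EX]; j=2 S=85.7800 intr=12.1200 cont=12.3381 V=12.3381[hold]; j=3 S=97.5751 intr=0.3249 cont=4.4448 V=4.4448[hold]; j=4 S=110.9920 intr=0.0000 cont=0.7485 V=0.7485[hold]  S*(4)=75.4108
k=3: j=0 S=70.7061 intr=27.1939 cont=26.8251 V=27.1939[EX]; j=1 S=80.4284 intr=17.4716 cont=17.2338 V=17.4716[EX]; j=2 S=91.4876 intr=6.4124 cont=8.2789 V=8.2789[hold]; j=3 S=104.0675 intr=0.0000 cont=2.5510 V=2.5510[hold]  S*(3)=80.4284
k=2: j=0 S=75.4108 intr=22.4892 cont=22.1305 V=22.4892[EX]; j=1 S=85.7800 intr=12.1200 cont=12.7277 V=12.7277[hold]; j=2 S=97.5751 intr=0.3249 cont=5.3368 V=5.3368[hold]  S*(2)=75.4108
k=1: j=0 S=80.4284 intr=17.4716 cont=17.4309 V=17.4716[EX]; j=1 S=91.4876 intr=6.4124 cont=8.9206 V=8.9206[hold]  S*(1)=80.4284
k=0: j=0 S=85.7800 intr=12.1200 cont=13.0524 V=13.0524[hold]  S*(0)=-

price = 13.0524
boundary = - 80.4284 75.4108 80.4284 75.4108 80.4284 85.7800
tree:
13.0524
17.4716 8.9206
22.4892 12.7277 5.3368
27.1939 17.4716 8.2789 2.5510
31.6050 22.4892 12.3381 4.4448 0.7485
35.7410 27.1939 17.4716 7.5090 1.5316 0.0000
39.6189 31.6050 22.4892 12.1200 3.1339 0.0000 0.0000
43.2549 35.7410 27.1939 17.4716 6.4124 0.0000 0.0000 0.0000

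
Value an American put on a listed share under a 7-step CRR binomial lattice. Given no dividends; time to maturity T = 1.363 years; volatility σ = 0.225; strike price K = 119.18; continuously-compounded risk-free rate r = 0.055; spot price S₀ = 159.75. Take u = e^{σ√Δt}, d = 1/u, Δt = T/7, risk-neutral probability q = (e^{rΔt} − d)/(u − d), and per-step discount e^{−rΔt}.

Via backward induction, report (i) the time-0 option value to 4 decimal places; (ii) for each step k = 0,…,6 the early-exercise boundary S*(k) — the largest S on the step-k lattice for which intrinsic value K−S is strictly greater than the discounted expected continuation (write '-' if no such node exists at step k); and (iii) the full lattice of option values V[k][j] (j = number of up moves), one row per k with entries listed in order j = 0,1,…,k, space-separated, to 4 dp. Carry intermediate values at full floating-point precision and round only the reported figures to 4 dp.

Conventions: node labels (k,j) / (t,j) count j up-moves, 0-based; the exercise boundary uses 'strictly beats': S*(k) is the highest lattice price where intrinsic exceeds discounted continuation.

price = 1.2084
boundary = - - - - - 97.2405 107.3905
tree:
1.2084
2.2675 0.2914
4.1818 0.6114 0.0127
7.5382 1.2824 0.0273 0.0000
13.1652 2.6881 0.0586 0.0000 0.0000
21.9395 5.6312 0.1258 0.0000 0.0000 0.0000
31.1302 11.7895 0.2701 0.0000 0.0000 0.0000 0.0000
39.4522 21.9395 0.5800 0.0000 0.0000 0.0000 0.0000 0.0000

Δt=0.19471, u=1.10438, d=0.90549, q=0.52933, disc=e^(-rΔt)=0.98935
k=7 terminal: V=max(K-S,0) → 39.4522 21.9395 0.5800 0.0000 0.0000 0.0000 0.0000 0.0000
k=6: j=0 S=88.0498 intr=31.1302 cont=29.8606 V=31.1302[EX]; j=1 S=107.3905 intr=11.7895 cont=10.5199 V=11.7895[EX]; j=2 S=130.9795 intr=0.0000 cont=0.2701 V=0.2701[hold]; j=3 S=159.7500 intr=0.0000 cont=0.0000 V=0.0000[hold]; j=4 S=194.8401 intr=0.0000 cont=0.0000 V=0.0000[hold]; j=5 S=237.6379 intr=0.0000 cont=0.0000 V=0.0000[hold]; j=6 S=289.8365 intr=0.0000 cont=0.0000 V=0.0000[hold]  S*(6)=107.3905
k=5: j=0 S=97.2405 intr=21.9395 cont=20.6699 V=21.9395[EX]; j=1 S=118.6000 intr=0.5800 cont=5.6312 V=5.6312[hold]; j=2 S=144.6512 intr=0.0000 cont=0.1258 V=0.1258[hold]; j=3 S=176.4248 intr=0.0000 cont=0.0000 V=0.0000[hold]; j=4 S=215.1776 intr=0.0000 cont=0.0000 V=0.0000[hold]; j=5 S=262.4426 intr=0.0000 cont=0.0000 V=0.0000[hold]  S*(5)=97.2405
k=4: j=0 S=107.3905 intr=11.7895 cont=13.1652 V=13.1652[hold]; j=1 S=130.9795 intr=0.0000 cont=2.6881 V=2.6881[hold]; j=2 S=159.7500 intr=0.0000 cont=0.0586 V=0.0586[hold]; j=3 S=194.8401 intr=0.0000 cont=0.0000 V=0.0000[hold]; j=4 S=237.6379 intr=0.0000 cont=0.0000 V=0.0000[hold]  S*(4)=-
k=3: j=0 S=118.6000 intr=0.5800 cont=7.5382 V=7.5382[hold]; j=1 S=144.6512 intr=0.0000 cont=1.2824 V=1.2824[hold]; j=2 S=176.4248 intr=0.0000 cont=0.0273 V=0.0273[hold]; j=3 S=215.1776 intr=0.0000 cont=0.0000 V=0.0000[hold]  S*(3)=-
k=2: j=0 S=130.9795 intr=0.0000 cont=4.1818 V=4.1818[hold]; j=1 S=159.7500 intr=0.0000 cont=0.6114 V=0.6114[hold]; j=2 S=194.8401 intr=0.0000 cont=0.0127 V=0.0127[hold]  S*(2)=-
k=1: j=0 S=144.6512 intr=0.0000 cont=2.2675 V=2.2675[hold]; j=1 S=176.4248 intr=0.0000 cont=0.2914 V=0.2914[hold]  S*(1)=-
k=0: j=0 S=159.7500 intr=0.0000 cont=1.2084 V=1.2084[hold]  S*(0)=-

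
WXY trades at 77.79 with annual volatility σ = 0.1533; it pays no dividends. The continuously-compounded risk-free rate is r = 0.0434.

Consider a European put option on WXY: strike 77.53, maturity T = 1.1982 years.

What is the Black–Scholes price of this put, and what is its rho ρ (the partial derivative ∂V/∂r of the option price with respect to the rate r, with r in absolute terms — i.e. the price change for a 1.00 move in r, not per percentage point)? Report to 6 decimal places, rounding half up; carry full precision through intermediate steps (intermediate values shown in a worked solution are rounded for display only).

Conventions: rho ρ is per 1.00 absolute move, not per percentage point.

σ√T = 0.1533·√1.1982 = 0.167806
d₁ = (ln(S/K) + (r+σ²/2)T) / (σ√T) = (ln(77.79/77.53) + (0.0434+0.1533²/2)·1.1982) / 0.167806 = (0.003348 + 0.066081) / 0.167806 = 0.413747
d₂ = d₁ − σ√T = 0.413747 − 0.167806 = 0.245942
e^{−rT} = 0.949327
N(−d₁) = 0.339530,  N(−d₂) = 0.402864
Put price V = K·e^{−rT}·N(−d₂) − S·N(−d₁) = 29.651303 − 26.412003 = 3.239299
ρ = −K·T·e^{−rT}·N(−d₂) = -35.528191

price = 3.239299
ρ = -35.528191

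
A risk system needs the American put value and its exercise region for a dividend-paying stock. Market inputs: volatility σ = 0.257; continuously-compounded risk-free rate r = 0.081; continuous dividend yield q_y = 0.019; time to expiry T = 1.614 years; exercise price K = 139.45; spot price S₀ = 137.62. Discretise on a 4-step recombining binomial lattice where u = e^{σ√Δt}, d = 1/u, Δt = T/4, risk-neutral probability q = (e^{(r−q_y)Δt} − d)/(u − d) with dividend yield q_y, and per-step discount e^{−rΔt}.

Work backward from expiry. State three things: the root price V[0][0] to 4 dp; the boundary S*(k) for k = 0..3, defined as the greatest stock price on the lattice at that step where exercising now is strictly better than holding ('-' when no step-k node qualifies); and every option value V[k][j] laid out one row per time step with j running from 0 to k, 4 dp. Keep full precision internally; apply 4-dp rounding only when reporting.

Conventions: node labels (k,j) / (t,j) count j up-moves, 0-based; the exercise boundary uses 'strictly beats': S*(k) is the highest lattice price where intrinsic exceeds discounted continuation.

Δt=0.40350  u=1.17733  d=0.84938  q=0.53652  discount=0.96784
step 4 (expiry): payoffs max(K−S,0) = 67.8215 40.1650 1.8300 0.0000 0.0000
step 3: (k=3,j=0): S=84.3306, K−S=55.1194, hold=51.2794 ⇒ V=55.1194 exercise | (k=3,j=1): S=116.8914, K−S=22.5586, hold=18.9672 ⇒ V=22.5586 exercise | (k=3,j=2): S=162.0244, K−S=0.0000, hold=0.8209 ⇒ V=0.8209 continue | (k=3,j=3): S=224.5836, K−S=0.0000, hold=0.0000 ⇒ V=0.0000 continue  boundary S*=116.8914
step 2: (k=2,j=0): S=99.2850, K−S=40.1650, hold=36.4392 ⇒ V=40.1650 exercise | (k=2,j=1): S=137.6200, K−S=1.8300, hold=10.5455 ⇒ V=10.5455 continue | (k=2,j=2): S=190.7565, K−S=0.0000, hold=0.3682 ⇒ V=0.3682 continue  boundary S*=99.2850
step 1: (k=1,j=0): S=116.8914, K−S=22.5586, hold=23.4929 ⇒ V=23.4929 continue | (k=1,j=1): S=162.0244, K−S=0.0000, hold=4.9216 ⇒ V=4.9216 continue  boundary S*=-
step 0: (k=0,j=0): S=137.6200, K−S=1.8300, hold=13.0940 ⇒ V=13.0940 continue  boundary S*=-

price = 13.0940
boundary = - - 99.2850 116.8914
tree:
13.0940
23.4929 4.9216
40.1650 10.5455 0.3682
55.1194 22.5586 0.8209 0.0000
67.8215 40.1650 1.8300 0.0000 0.0000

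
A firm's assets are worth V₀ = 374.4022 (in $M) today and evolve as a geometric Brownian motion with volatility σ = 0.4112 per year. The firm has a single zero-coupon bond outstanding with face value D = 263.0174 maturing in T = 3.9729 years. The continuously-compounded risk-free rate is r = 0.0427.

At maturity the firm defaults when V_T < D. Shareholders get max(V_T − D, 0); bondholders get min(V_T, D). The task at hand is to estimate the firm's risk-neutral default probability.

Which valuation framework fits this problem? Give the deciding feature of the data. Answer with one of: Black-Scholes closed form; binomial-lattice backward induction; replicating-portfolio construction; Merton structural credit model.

framework: Merton structural credit model

Key observation: assets follow a GBM and default happens iff V_T < 263.0174; valuing claims on that split (equity as a call, risky debt as the residual) is the structural model's definition.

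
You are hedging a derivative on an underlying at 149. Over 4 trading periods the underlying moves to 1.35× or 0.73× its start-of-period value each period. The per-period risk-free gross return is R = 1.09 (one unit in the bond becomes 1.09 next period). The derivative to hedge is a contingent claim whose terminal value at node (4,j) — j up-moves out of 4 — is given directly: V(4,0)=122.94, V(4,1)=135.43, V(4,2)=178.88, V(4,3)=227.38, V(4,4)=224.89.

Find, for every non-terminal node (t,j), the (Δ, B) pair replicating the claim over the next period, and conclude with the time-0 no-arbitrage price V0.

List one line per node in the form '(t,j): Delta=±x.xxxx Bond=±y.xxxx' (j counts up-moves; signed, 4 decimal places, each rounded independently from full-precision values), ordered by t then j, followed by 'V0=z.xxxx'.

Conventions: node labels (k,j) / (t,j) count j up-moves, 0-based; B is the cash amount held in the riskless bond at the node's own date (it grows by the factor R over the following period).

(0,0): Delta=0.2868 Bond=92.4745
(1,0): Delta=0.4956 Bond=78.0906
(1,1): Delta=0.2053 Bond=117.1964
(2,0): Delta=0.5678 Bond=79.3873
(2,1): Delta=0.4674 Bond=89.2582
(2,2): Delta=0.1030 Bond=155.5394
(3,0): Delta=0.3475 Bond=99.2973
(3,1): Delta=0.6538 Bond=77.3130
(3,2): Delta=0.3946 Bond=111.7203
(3,3): Delta=-0.0110 Bond=211.2952
V0=135.2129

Arbitrage-free pricing uses the up-move probability p* = (R−d)/(u−d) = 0.5806, discounting each step at R = 1.09.
Terminal payoffs: V(4,0)=122.9400, V(4,1)=135.4300, V(4,2)=178.8800, V(4,3)=227.3800, V(4,4)=224.8900
(3,0): S=57.9635. Δ = (V_up−V_dn)/(S_up−S_dn) = (135.4300−122.9400)/(78.2508−42.3134) = 0.3475. V = [p*·135.4300 + (1−p*)·122.9400]/1.09 = 119.4424. B = V − Δ·S = 99.2973.
(3,1): S=107.1928. Δ = (V_up−V_dn)/(S_up−S_dn) = (178.8800−135.4300)/(144.7103−78.2508) = 0.6538. V = [p*·178.8800 + (1−p*)·135.4300]/1.09 = 147.3936. B = V − Δ·S = 77.3130.
(3,2): S=198.2333. Δ = (V_up−V_dn)/(S_up−S_dn) = (227.3800−178.8800)/(267.6150−144.7103) = 0.3946. V = [p*·227.3800 + (1−p*)·178.8800]/1.09 = 189.9461. B = V − Δ·S = 111.7203.
(3,3): S=366.5959. Δ = (V_up−V_dn)/(S_up−S_dn) = (224.8900−227.3800)/(494.9044−267.6150) = -0.0110. V = [p*·224.8900 + (1−p*)·227.3800]/1.09 = 207.2791. B = V − Δ·S = 211.2952.
(2,0): S=79.4021. Δ = (V_up−V_dn)/(S_up−S_dn) = (147.3936−119.4424)/(107.1928−57.9635) = 0.5678. V = [p*·147.3936 + (1−p*)·119.4424]/1.09 = 124.4699. B = V − Δ·S = 79.3873.
(2,1): S=146.8395. Δ = (V_up−V_dn)/(S_up−S_dn) = (189.9461−147.3936)/(198.2333−107.1928) = 0.4674. V = [p*·189.9461 + (1−p*)·147.3936]/1.09 = 157.8913. B = V − Δ·S = 89.2582.
(2,2): S=271.5525. Δ = (V_up−V_dn)/(S_up−S_dn) = (207.2791−189.9461)/(366.5959−198.2333) = 0.1030. V = [p*·207.2791 + (1−p*)·189.9461]/1.09 = 183.4958. B = V − Δ·S = 155.5394.
(1,0): S=108.7700. Δ = (V_up−V_dn)/(S_up−S_dn) = (157.8913−124.4699)/(146.8395−79.4021) = 0.4956. V = [p*·157.8913 + (1−p*)·124.4699]/1.09 = 131.9962. B = V − Δ·S = 78.0906.
(1,1): S=201.1500. Δ = (V_up−V_dn)/(S_up−S_dn) = (183.4958−157.8913)/(271.5525−146.8395) = 0.2053. V = [p*·183.4958 + (1−p*)·157.8913]/1.09 = 158.4940. B = V − Δ·S = 117.1964.
(0,0): S=149.0000. Δ = (V_up−V_dn)/(S_up−S_dn) = (158.4940−131.9962)/(201.1500−108.7700) = 0.2868. V = [p*·158.4940 + (1−p*)·131.9962]/1.09 = 135.2129. B = V − Δ·S = 92.4745.
Check: Δ(0,0)·S0 + B(0,0) = 135.2129 = V0.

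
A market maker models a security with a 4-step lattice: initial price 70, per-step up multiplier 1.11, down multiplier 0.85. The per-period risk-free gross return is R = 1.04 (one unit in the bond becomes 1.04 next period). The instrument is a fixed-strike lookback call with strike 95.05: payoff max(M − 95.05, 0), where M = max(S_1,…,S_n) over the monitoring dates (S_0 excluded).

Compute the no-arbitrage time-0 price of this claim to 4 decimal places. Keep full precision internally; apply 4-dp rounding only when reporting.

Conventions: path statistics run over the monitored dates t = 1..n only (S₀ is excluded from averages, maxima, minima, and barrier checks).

Risk-neutral up-probability p* = (R−d)/(u−d) = (1.04−0.85)/(1.11−0.85) = 0.7308; the claim prices as the p*-weighted sum of path payoffs discounted by R^4.
Enumerate all 2^4 = 16 price paths (U = up ×1.11, D = down ×0.85); each path with k up-moves has probability p*^k·(1−p*)^(4−k).
DDDD: M=59.5000, payoff=0.0000, prob=0.005254
UDDD: M=77.7000, payoff=0.0000, prob=0.014261
DUDD: M=66.0450, payoff=0.0000, prob=0.014261
UUDD: M=86.2470, payoff=0.0000, prob=0.038709
DDUD: M=59.5000, payoff=0.0000, prob=0.014261
UDUD: M=77.7000, payoff=0.0000, prob=0.038709
DUUD: M=73.3100, payoff=0.0000, prob=0.038709
UUUD: M=95.7342, payoff=0.6842, prob=0.105067
DDDU: M=59.5000, payoff=0.0000, prob=0.014261
UDDU: M=77.7000, payoff=0.0000, prob=0.038709
DUDU: M=66.0450, payoff=0.0000, prob=0.038709
UUDU: M=86.2470, payoff=0.0000, prob=0.105067
DDUU: M=62.3135, payoff=0.0000, prob=0.038709
UDUU: M=81.3740, payoff=0.0000, prob=0.105067
DUUU: M=81.3740, payoff=0.0000, prob=0.105067
UUUU: M=106.2649, payoff=11.2149, prob=0.285181
Price = Σ prob·payoff / R^4 = 3.270171 / 1.169859 = 2.7954

price = 2.7954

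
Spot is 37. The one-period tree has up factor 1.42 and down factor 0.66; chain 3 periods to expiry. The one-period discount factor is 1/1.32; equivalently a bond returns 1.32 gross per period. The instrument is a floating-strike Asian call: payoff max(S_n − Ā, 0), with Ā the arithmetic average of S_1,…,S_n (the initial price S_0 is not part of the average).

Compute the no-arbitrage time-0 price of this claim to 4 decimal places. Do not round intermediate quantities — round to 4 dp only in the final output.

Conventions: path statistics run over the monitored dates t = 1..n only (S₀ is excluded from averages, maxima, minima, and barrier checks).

price = 8.7828

Under the martingale measure an up-move has probability p* = 0.8684; value the claim as the probability-weighted average of per-path payoffs, discounted 3 periods at R = 1.32.
Enumerate all 2^3 = 8 price paths (U = up ×1.42, D = down ×0.66); each path with k up-moves has probability p*^k·(1−p*)^(3−k).
DDD: Ā=17.0582, payoff=0.0000, prob=0.002278
UDD: Ā=36.7009, payoff=0.0000, prob=0.015035
DUD: Ā=27.3276, payoff=0.0000, prob=0.015035
UUD: Ā=58.7958, payoff=0.0000, prob=0.099231
DDU: Ā=21.1412, payoff=1.7452, prob=0.015035
UDU: Ā=45.4856, payoff=3.7549, prob=0.099231
DUU: Ā=36.1123, payoff=13.1282, prob=0.099231
UUU: Ā=77.6962, payoff=28.2455, prob=0.654924
Price = Σ prob·payoff / R^3 = 20.200224 / 2.299968 = 8.7828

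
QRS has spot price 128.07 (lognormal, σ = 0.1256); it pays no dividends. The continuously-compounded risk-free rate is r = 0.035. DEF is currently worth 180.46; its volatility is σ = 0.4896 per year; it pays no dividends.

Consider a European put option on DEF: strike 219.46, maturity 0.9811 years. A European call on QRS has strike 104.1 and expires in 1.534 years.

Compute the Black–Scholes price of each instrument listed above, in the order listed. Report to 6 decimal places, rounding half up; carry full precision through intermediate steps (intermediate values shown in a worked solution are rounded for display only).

[DEF put K=219.46]
σ√T = 0.4896·√0.9811 = 0.484951
d₁ = (ln(S/K) + (r+σ²/2)T) / (σ√T) = (ln(180.46/219.46) + (0.035+0.4896²/2)·0.9811) / 0.484951 = (-0.195661 + 0.151927) / 0.484951 = -0.090181
d₂ = d₁ − σ√T = -0.090181 − 0.484951 = -0.575132
e^{−rT} = 0.966244
N(−d₁) = 0.535928,  N(−d₂) = 0.717399
price = K·e^{−rT}·N(−d₂) − S·N(−d₁) = 152.125915 − 96.713639 = 55.412276
[QRS call K=104.1]
σ√T = 0.1256·√1.534 = 0.155562
d₁ = (ln(S/K) + (r+σ²/2)T) / (σ√T) = (ln(128.07/104.1) + (0.035+0.1256²/2)·1.534) / 0.155562 = (0.207225 + 0.065790) / 0.155562 = 1.755027
d₂ = d₁ − σ√T = 1.755027 − 0.155562 = 1.599465
e^{−rT} = 0.947726
N(d₁) = 0.960373,  N(d₂) = 0.945141
price = S·N(d₁) − K·e^{−rT}·N(d₂) = 122.994923 − 93.246003 = 29.748920

price(DEF put K=219.46) = 55.412276
price(QRS call K=104.1) = 29.748920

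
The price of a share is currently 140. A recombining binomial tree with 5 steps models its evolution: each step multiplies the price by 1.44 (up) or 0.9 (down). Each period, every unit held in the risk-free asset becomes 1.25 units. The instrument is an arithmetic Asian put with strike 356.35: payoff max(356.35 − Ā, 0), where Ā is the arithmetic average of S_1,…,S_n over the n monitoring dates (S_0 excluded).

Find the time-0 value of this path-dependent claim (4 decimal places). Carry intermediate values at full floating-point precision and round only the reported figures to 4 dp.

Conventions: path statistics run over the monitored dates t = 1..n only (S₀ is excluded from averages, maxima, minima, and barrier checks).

price = 28.4141

No-arbitrage gives p* = (R−d)/(u−d) = 0.6481: enumerate every path, weight its payoff by its p*-probability, and discount by R^5.
Enumerate all 2^5 = 32 price paths (U = up ×1.44, D = down ×0.9); each path with k up-moves has probability p*^k·(1−p*)^(5−k).
DDDDD: Ā=103.1965, payoff=253.1535, prob=0.005393
UDDDD: Ā=165.1144, payoff=191.2356, prob=0.009934
DUDDD: Ā=149.9944, payoff=206.3556, prob=0.009934
UUDDD: Ā=239.9911, payoff=116.3589, prob=0.018299
DDUDD: Ā=136.3864, payoff=219.9636, prob=0.009934
UDUDD: Ā=218.2183, payoff=138.1317, prob=0.018299
DUUDD: Ā=203.0983, payoff=153.2517, prob=0.018299
UUUDD: Ā=324.9573, payoff=31.3927, prob=0.033709
DDDUD: Ā=124.1392, payoff=232.2108, prob=0.009934
UDDUD: Ā=198.6228, payoff=157.7272, prob=0.018299
DUDUD: Ā=183.5028, payoff=172.8472, prob=0.018299
UUDUD: Ā=293.6044, payoff=62.7456, prob=0.033709
DDUUD: Ā=169.8948, payoff=186.4552, prob=0.018299
UDUUD: Ā=271.8316, payoff=84.5184, prob=0.033709
DUUUD: Ā=256.7116, payoff=99.6384, prob=0.033709
UUUUD: Ā=410.7386, payoff=0.0000, prob=0.062095
DDDDU: Ā=113.1168, payoff=243.2332, prob=0.009934
UDDDU: Ā=180.9868, payoff=175.3632, prob=0.018299
DUDDU: Ā=165.8668, payoff=190.4832, prob=0.018299
UUDDU: Ā=265.3869, payoff=90.9631, prob=0.033709
DDUDU: Ā=152.2588, payoff=204.0912, prob=0.018299
UDUDU: Ā=243.6141, payoff=112.7359, prob=0.033709
DUUDU: Ā=228.4941, payoff=127.8559, prob=0.033709
UUUDU: Ā=365.5905, payoff=0.0000, prob=0.062095
DDDUU: Ā=140.0116, payoff=216.3384, prob=0.018299
UDDUU: Ā=224.0186, payoff=132.3314, prob=0.033709
DUDUU: Ā=208.8986, payoff=147.4514, prob=0.033709
UUDUU: Ā=334.2377, payoff=22.1123, prob=0.062095
DDUUU: Ā=195.2906, payoff=161.0594, prob=0.033709
UDUUU: Ā=312.4649, payoff=43.8851, prob=0.062095
DUUUU: Ā=297.3449, payoff=59.0051, prob=0.062095
UUUUU: Ā=475.7518, payoff=0.0000, prob=0.114386
Price = Σ prob·payoff / R^5 = 86.712816 / 3.051758 = 28.4141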